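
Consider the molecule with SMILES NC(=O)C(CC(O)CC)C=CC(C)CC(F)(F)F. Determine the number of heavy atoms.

Every atom symbol written in the SMILES (organic subset) is one heavy atom; implicit H are not written.
Heavy atoms by element → C:12, F:3, N:1, O:2.
Total: 18.

18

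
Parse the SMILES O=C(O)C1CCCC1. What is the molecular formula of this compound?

Walk through each heavy atom and fill implicit hydrogens from standard valence (C 4, N 3, O 2, S 2, halogen 1):
  atom 1: O, bond orders sum to 2 (valence 2) → 0 H
  atom 2: C, bond orders sum to 4 (valence 4) → 0 H
  atom 3: O, bond orders sum to 1 (valence 2) → 1 H
  atom 4: C, bond orders sum to 3 (valence 4) → 1 H
  atom 5: C, bond orders sum to 2 (valence 4) → 2 H
  atom 6: C, bond orders sum to 2 (valence 4) → 2 H
  atom 7: C, bond orders sum to 2 (valence 4) → 2 H
  atom 8: C, bond orders sum to 2 (valence 4) → 2 H
Totals → C:6, H:10, O:2.
In Hill order: C6H10O2.

C6H10O2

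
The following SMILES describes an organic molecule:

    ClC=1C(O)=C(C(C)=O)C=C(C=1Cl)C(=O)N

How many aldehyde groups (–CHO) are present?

Scan the SMILES for the aldehyde motif — none present.
Groups that are present: 1 amide, 1 hydroxyl, 1 ketone.

0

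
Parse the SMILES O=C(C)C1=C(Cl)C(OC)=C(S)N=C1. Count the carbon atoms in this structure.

8

Count every carbon token in the SMILES (each C, including those in ring-closure positions and inside branches).
Carbon count: 8.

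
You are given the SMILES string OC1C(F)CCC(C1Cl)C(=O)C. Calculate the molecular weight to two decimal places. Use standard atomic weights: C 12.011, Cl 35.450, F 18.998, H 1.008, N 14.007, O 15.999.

First, the molecular formula is C8H12ClFO2 (counting implicit H from valence).
  C: 8 × 12.011 = 96.088
  Cl: 1 × 35.450 = 35.450
  F: 1 × 18.998 = 18.998
  H: 12 × 1.008 = 12.096
  O: 2 × 15.999 = 31.998
Sum: 8×12.011 + 1×35.450 + 1×18.998 + 12×1.008 + 2×15.999 = 194.630 → 194.63 g/mol.

194.63 g/mol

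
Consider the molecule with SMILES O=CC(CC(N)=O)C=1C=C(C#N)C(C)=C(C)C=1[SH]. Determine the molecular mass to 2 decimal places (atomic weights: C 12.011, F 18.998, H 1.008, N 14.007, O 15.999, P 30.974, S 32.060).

262.33 g/mol

First, the molecular formula is C13H14N2O2S (counting implicit H from valence).
  C: 13 × 12.011 = 156.143
  H: 14 × 1.008 = 14.112
  N: 2 × 14.007 = 28.014
  O: 2 × 15.999 = 31.998
  S: 1 × 32.060 = 32.060
Sum: 13×12.011 + 14×1.008 + 2×14.007 + 2×15.999 + 1×32.060 = 262.327 → 262.33 g/mol.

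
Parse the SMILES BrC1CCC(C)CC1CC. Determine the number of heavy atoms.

Every atom symbol written in the SMILES (organic subset) is one heavy atom; implicit H are not written.
Heavy atoms by element → Br:1, C:9.
Total: 10.

10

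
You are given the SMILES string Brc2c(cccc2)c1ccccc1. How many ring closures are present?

2

In SMILES, each pair of matching ring-closure digits denotes one ring-closing bond; the number of such bonds equals the number of independent rings.
Ring-closure bonds here: 2.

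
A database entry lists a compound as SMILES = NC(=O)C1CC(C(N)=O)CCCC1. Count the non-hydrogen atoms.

13

Every atom symbol written in the SMILES (organic subset) is one heavy atom; implicit H are not written.
Heavy atoms by element → C:9, N:2, O:2.
Total: 13.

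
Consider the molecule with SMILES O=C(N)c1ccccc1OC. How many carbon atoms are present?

Count every carbon token in the SMILES (each C, including those in ring-closure positions and inside branches).
Carbon count: 8.

8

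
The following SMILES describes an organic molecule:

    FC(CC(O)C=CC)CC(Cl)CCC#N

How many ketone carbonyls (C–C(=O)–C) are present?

Scan the SMILES for the ketone motif — none present.
Groups that are present: 1 alkene, 1 hydroxyl, 1 nitrile.

0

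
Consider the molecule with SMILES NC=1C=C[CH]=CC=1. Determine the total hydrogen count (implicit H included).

Walk through each heavy atom and fill implicit hydrogens from standard valence (C 4, N 3, O 2, S 2, halogen 1):
  atom 1: N, bond orders sum to 1 (valence 3) → 2 H
  atom 2: C, bond orders sum to 4 (valence 4) → 0 H
  atom 3: C, bond orders sum to 3 (valence 4) → 1 H
  atom 4: C, bond orders sum to 3 (valence 4) → 1 H
  atom 5: C with explicit H count 1
  atom 6: C, bond orders sum to 3 (valence 4) → 1 H
  atom 7: C, bond orders sum to 3 (valence 4) → 1 H
Total hydrogens: 7.

7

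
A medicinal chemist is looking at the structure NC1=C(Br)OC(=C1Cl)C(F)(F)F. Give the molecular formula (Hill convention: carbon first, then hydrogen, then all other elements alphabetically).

Walk through each heavy atom and fill implicit hydrogens from standard valence (C 4, N 3, O 2, S 2, halogen 1):
  atom 1: N, bond orders sum to 1 (valence 3) → 2 H
  atom 2: C, bond orders sum to 4 (valence 4) → 0 H
  atom 3: C, bond orders sum to 4 (valence 4) → 0 H
  atom 4: Br (halogen, monovalent) → 0 H
  atom 5: O, bond orders sum to 2 (valence 2) → 0 H
  atom 6: C, bond orders sum to 4 (valence 4) → 0 H
  atom 7: C, bond orders sum to 4 (valence 4) → 0 H
  atom 8: Cl (halogen, monovalent) → 0 H
  atom 9: C, bond orders sum to 4 (valence 4) → 0 H
  atom 10: F (halogen, monovalent) → 0 H
  atom 11: F (halogen, monovalent) → 0 H
  atom 12: F (halogen, monovalent) → 0 H
Totals → C:5, H:2, Br:1, Cl:1, F:3, N:1, O:1.
In Hill order: C5H2BrClF3NO.

C5H2BrClF3NO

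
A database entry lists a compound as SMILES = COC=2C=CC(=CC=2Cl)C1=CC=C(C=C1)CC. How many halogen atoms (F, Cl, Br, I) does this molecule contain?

1

Halogen atoms appear at heavy-atom position 9 (1×Cl).
Other groups present: 1 ether.
Halogen count: 1.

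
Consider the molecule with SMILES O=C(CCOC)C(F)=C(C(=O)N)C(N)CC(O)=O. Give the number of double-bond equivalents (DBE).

Molecular formula: C10H15FN2O5.
DoU = (2C + 2 + N − H − X) / 2, where X is the halogen count and O/S are ignored.
    = (2·10 + 2 + 2 − 15 − 1) / 2 = 8 / 2 = 4.

4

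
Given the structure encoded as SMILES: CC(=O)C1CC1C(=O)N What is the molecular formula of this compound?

C6H9NO2

Walk through each heavy atom and fill implicit hydrogens from standard valence (C 4, N 3, O 2, S 2, halogen 1):
  atom 1: C, bond orders sum to 1 (valence 4) → 3 H
  atom 2: C, bond orders sum to 4 (valence 4) → 0 H
  atom 3: O, bond orders sum to 2 (valence 2) → 0 H
  atom 4: C, bond orders sum to 3 (valence 4) → 1 H
  atom 5: C, bond orders sum to 2 (valence 4) → 2 H
  atom 6: C, bond orders sum to 3 (valence 4) → 1 H
  atom 7: C, bond orders sum to 4 (valence 4) → 0 H
  atom 8: O, bond orders sum to 2 (valence 2) → 0 H
  atom 9: N, bond orders sum to 1 (valence 3) → 2 H
Totals → C:6, H:9, N:1, O:2.
In Hill order: C6H9NO2.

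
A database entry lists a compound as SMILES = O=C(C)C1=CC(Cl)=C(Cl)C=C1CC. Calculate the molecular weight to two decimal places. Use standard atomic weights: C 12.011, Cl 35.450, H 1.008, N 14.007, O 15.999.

First, the molecular formula is C10H10Cl2O (counting implicit H from valence).
  C: 10 × 12.011 = 120.110
  Cl: 2 × 35.450 = 70.900
  H: 10 × 1.008 = 10.080
  O: 1 × 15.999 = 15.999
Sum: 10×12.011 + 2×35.450 + 10×1.008 + 1×15.999 = 217.089 → 217.09 g/mol.

217.09 g/mol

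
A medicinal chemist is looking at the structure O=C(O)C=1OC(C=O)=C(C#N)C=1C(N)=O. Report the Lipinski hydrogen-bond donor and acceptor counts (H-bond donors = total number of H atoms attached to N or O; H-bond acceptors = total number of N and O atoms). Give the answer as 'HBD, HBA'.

3, 7

Donors: find every N or O and count the H atoms it carries.
  atom 1 (O): bond orders sum to 2 → 0 H
  atom 3 (O): bond orders sum to 1 → 1 H
  atom 5 (O): bond orders sum to 2 → 0 H
  atom 8 (O): bond orders sum to 2 → 0 H
  atom 11 (N): bond orders sum to 3 → 0 H
  atom 14 (N): bond orders sum to 1 → 2 H
  atom 15 (O): bond orders sum to 2 → 0 H
Lipinski HBD = 3.
Acceptors: N atoms = 2, O atoms = 5 → HBA = 7.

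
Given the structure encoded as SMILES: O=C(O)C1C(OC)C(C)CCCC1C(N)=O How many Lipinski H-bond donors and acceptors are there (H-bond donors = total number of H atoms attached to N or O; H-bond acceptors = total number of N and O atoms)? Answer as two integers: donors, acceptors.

Donors: find every N or O and count the H atoms it carries.
  atom 1 (O): bond orders sum to 2 → 0 H
  atom 3 (O): bond orders sum to 1 → 1 H
  atom 6 (O): bond orders sum to 2 → 0 H
  atom 15 (N): bond orders sum to 1 → 2 H
  atom 16 (O): bond orders sum to 2 → 0 H
Lipinski HBD = 3.
Acceptors: N atoms = 1, O atoms = 4 → HBA = 5.

3, 5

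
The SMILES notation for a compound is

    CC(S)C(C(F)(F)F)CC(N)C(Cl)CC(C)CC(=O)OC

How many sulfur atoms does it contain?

1

Scan the SMILES for S atoms (remember two-letter symbols like Cl and Br are single atoms).
Sulfur count: 1.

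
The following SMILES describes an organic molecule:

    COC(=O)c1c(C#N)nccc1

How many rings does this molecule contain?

In SMILES, each pair of matching ring-closure digits denotes one ring-closing bond; the number of such bonds equals the number of independent rings.
Ring-closure bonds here: 1.

1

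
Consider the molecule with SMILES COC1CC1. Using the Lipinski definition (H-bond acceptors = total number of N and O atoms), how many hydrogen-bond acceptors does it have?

1

N atoms: 0; O atoms: 1.
Lipinski HBA = 0 + 1 = 1.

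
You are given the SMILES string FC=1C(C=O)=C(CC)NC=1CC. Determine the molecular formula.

C9H12FNO

Walk through each heavy atom and fill implicit hydrogens from standard valence (C 4, N 3, O 2, S 2, halogen 1):
  atom 1: F (halogen, monovalent) → 0 H
  atom 2: C, bond orders sum to 4 (valence 4) → 0 H
  atom 3: C, bond orders sum to 4 (valence 4) → 0 H
  atom 4: C, bond orders sum to 3 (valence 4) → 1 H
  atom 5: O, bond orders sum to 2 (valence 2) → 0 H
  atom 6: C, bond orders sum to 4 (valence 4) → 0 H
  atom 7: C, bond orders sum to 2 (valence 4) → 2 H
  atom 8: C, bond orders sum to 1 (valence 4) → 3 H
  atom 9: N, bond orders sum to 2 (valence 3) → 1 H
  atom 10: C, bond orders sum to 4 (valence 4) → 0 H
  atom 11: C, bond orders sum to 2 (valence 4) → 2 H
  atom 12: C, bond orders sum to 1 (valence 4) → 3 H
Totals → C:9, H:12, F:1, N:1, O:1.
In Hill order: C9H12FNO.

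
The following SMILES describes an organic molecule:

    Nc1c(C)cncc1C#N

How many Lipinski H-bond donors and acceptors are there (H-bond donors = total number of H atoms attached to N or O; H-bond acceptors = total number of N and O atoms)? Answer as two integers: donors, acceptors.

2, 3

Donors: find every N or O and count the H atoms it carries.
  atom 1 (N): bond orders sum to 1 → 2 H
  atom 6 (N): bond orders sum to 3 → 0 H
  atom 10 (N): bond orders sum to 3 → 0 H
Lipinski HBD = 2.
Acceptors: N atoms = 3, O atoms = 0 → HBA = 3.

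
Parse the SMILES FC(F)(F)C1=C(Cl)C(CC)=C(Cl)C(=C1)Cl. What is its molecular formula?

Walk through each heavy atom and fill implicit hydrogens from standard valence (C 4, N 3, O 2, S 2, halogen 1):
  atom 1: F (halogen, monovalent) → 0 H
  atom 2: C, bond orders sum to 4 (valence 4) → 0 H
  atom 3: F (halogen, monovalent) → 0 H
  atom 4: F (halogen, monovalent) → 0 H
  atom 5: C, bond orders sum to 4 (valence 4) → 0 H
  atom 6: C, bond orders sum to 4 (valence 4) → 0 H
  atom 7: Cl (halogen, monovalent) → 0 H
  atom 8: C, bond orders sum to 4 (valence 4) → 0 H
  atom 9: C, bond orders sum to 2 (valence 4) → 2 H
  atom 10: C, bond orders sum to 1 (valence 4) → 3 H
  atom 11: C, bond orders sum to 4 (valence 4) → 0 H
  atom 12: Cl (halogen, monovalent) → 0 H
  atom 13: C, bond orders sum to 4 (valence 4) → 0 H
  atom 14: C, bond orders sum to 3 (valence 4) → 1 H
  atom 15: Cl (halogen, monovalent) → 0 H
Totals → C:9, H:6, Cl:3, F:3.

C9H6Cl3F3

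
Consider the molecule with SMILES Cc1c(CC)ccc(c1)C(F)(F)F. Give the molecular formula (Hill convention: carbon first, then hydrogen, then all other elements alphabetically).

C10H11F3

Walk through each heavy atom and fill implicit hydrogens from standard valence (C 4, N 3, O 2, S 2, halogen 1); for lowercase aromatic atoms, an aromatic c carries 1 H when it has two neighbours and 0 H with three, and aromatic n carries 0 H:
  atom 1: C, bond orders sum to 1 (valence 4) → 3 H
  atom 2: aromatic c, 3 neighbours → 0 H
  atom 3: aromatic c, 3 neighbours → 0 H
  atom 4: C, bond orders sum to 2 (valence 4) → 2 H
  atom 5: C, bond orders sum to 1 (valence 4) → 3 H
  atom 6: aromatic c, 2 neighbours → 1 H
  atom 7: aromatic c, 2 neighbours → 1 H
  atom 8: aromatic c, 3 neighbours → 0 H
  atom 9: aromatic c, 2 neighbours → 1 H
  atom 10: C, bond orders sum to 4 (valence 4) → 0 H
  atom 11: F (halogen, monovalent) → 0 H
  atom 12: F (halogen, monovalent) → 0 H
  atom 13: F (halogen, monovalent) → 0 H
Totals → C:10, H:11, F:3.
In Hill order: C10H11F3.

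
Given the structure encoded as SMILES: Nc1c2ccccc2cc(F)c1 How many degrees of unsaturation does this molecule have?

7

Molecular formula: C10H8FN.
DoU = (2C + 2 + N − H − X) / 2, where X is the halogen count and O/S are ignored.
    = (2·10 + 2 + 1 − 8 − 1) / 2 = 14 / 2 = 7.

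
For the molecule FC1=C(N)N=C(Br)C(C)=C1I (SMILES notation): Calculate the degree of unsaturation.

4

Molecular formula: C6H5BrFIN2.
DoU = (2C + 2 + N − H − X) / 2, where X is the halogen count and O/S are ignored.
    = (2·6 + 2 + 2 − 5 − 3) / 2 = 8 / 2 = 4.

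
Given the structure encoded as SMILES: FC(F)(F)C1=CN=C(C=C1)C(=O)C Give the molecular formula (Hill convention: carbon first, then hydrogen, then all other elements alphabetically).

Walk through each heavy atom and fill implicit hydrogens from standard valence (C 4, N 3, O 2, S 2, halogen 1):
  atom 1: F (halogen, monovalent) → 0 H
  atom 2: C, bond orders sum to 4 (valence 4) → 0 H
  atom 3: F (halogen, monovalent) → 0 H
  atom 4: F (halogen, monovalent) → 0 H
  atom 5: C, bond orders sum to 4 (valence 4) → 0 H
  atom 6: C, bond orders sum to 3 (valence 4) → 1 H
  atom 7: N, bond orders sum to 3 (valence 3) → 0 H
  atom 8: C, bond orders sum to 4 (valence 4) → 0 H
  atom 9: C, bond orders sum to 3 (valence 4) → 1 H
  atom 10: C, bond orders sum to 3 (valence 4) → 1 H
  atom 11: C, bond orders sum to 4 (valence 4) → 0 H
  atom 12: O, bond orders sum to 2 (valence 2) → 0 H
  atom 13: C, bond orders sum to 1 (valence 4) → 3 H
Totals → C:8, H:6, F:3, N:1, O:1.
In Hill order: C8H6F3NO.

C8H6F3NO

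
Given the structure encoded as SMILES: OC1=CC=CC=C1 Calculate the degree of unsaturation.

Degree of unsaturation = (number of rings) + (number of π bonds).
Ring closures in the SMILES: 1.
π bonds: 3 double bonds (each 1 DoU) → 3 DoU from unsaturation.
Total DoU = 1 + 3 = 4.

4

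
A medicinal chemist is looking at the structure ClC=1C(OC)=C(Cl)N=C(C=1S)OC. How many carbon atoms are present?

Count every carbon token in the SMILES (each C, including those in ring-closure positions and inside branches).
Carbon count: 7.

7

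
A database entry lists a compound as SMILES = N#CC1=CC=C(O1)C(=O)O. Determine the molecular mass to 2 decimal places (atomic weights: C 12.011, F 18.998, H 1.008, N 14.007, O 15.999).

First, the molecular formula is C6H3NO3 (counting implicit H from valence).
  C: 6 × 12.011 = 72.066
  H: 3 × 1.008 = 3.024
  N: 1 × 14.007 = 14.007
  O: 3 × 15.999 = 47.997
Sum: 6×12.011 + 3×1.008 + 1×14.007 + 3×15.999 = 137.094 → 137.09 g/mol.

137.09 g/mol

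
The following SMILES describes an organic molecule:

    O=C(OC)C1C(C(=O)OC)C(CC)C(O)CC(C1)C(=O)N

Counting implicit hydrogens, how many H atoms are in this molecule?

Walk through each heavy atom and fill implicit hydrogens from standard valence (C 4, N 3, O 2, S 2, halogen 1):
  atom 1: O, bond orders sum to 2 (valence 2) → 0 H
  atom 2: C, bond orders sum to 4 (valence 4) → 0 H
  atom 3: O, bond orders sum to 2 (valence 2) → 0 H
  atom 4: C, bond orders sum to 1 (valence 4) → 3 H
  atom 5: C, bond orders sum to 3 (valence 4) → 1 H
  atom 6: C, bond orders sum to 3 (valence 4) → 1 H
  atom 7: C, bond orders sum to 4 (valence 4) → 0 H
  atom 8: O, bond orders sum to 2 (valence 2) → 0 H
  atom 9: O, bond orders sum to 2 (valence 2) → 0 H
  atom 10: C, bond orders sum to 1 (valence 4) → 3 H
  atom 11: C, bond orders sum to 3 (valence 4) → 1 H
  atom 12: C, bond orders sum to 2 (valence 4) → 2 H
  atom 13: C, bond orders sum to 1 (valence 4) → 3 H
  atom 14: C, bond orders sum to 3 (valence 4) → 1 H
  atom 15: O, bond orders sum to 1 (valence 2) → 1 H
  atom 16: C, bond orders sum to 2 (valence 4) → 2 H
  atom 17: C, bond orders sum to 3 (valence 4) → 1 H
  atom 18: C, bond orders sum to 2 (valence 4) → 2 H
  atom 19: C, bond orders sum to 4 (valence 4) → 0 H
  atom 20: O, bond orders sum to 2 (valence 2) → 0 H
  atom 21: N, bond orders sum to 1 (valence 3) → 2 H
Total hydrogens: 23.

23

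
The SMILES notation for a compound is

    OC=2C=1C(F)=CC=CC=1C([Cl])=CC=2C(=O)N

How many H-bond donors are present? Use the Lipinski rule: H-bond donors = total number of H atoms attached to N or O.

3

Donors: find every N or O and count the H atoms it carries.
  atom 1 (O): bond orders sum to 1 → 1 H
  atom 15 (O): bond orders sum to 2 → 0 H
  atom 16 (N): bond orders sum to 1 → 2 H
Lipinski HBD = 3.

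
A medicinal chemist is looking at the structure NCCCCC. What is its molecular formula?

Walk through each heavy atom and fill implicit hydrogens from standard valence (C 4, N 3, O 2, S 2, halogen 1):
  atom 1: N, bond orders sum to 1 (valence 3) → 2 H
  atom 2: C, bond orders sum to 2 (valence 4) → 2 H
  atom 3: C, bond orders sum to 2 (valence 4) → 2 H
  atom 4: C, bond orders sum to 2 (valence 4) → 2 H
  atom 5: C, bond orders sum to 2 (valence 4) → 2 H
  atom 6: C, bond orders sum to 1 (valence 4) → 3 H
Totals → C:5, H:13, N:1.
In Hill order: C5H13N.

C5H13N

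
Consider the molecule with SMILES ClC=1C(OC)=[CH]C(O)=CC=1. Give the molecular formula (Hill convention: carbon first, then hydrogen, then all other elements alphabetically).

C7H7ClO2

Walk through each heavy atom and fill implicit hydrogens from standard valence (C 4, N 3, O 2, S 2, halogen 1):
  atom 1: Cl (halogen, monovalent) → 0 H
  atom 2: C, bond orders sum to 4 (valence 4) → 0 H
  atom 3: C, bond orders sum to 4 (valence 4) → 0 H
  atom 4: O, bond orders sum to 2 (valence 2) → 0 H
  atom 5: C, bond orders sum to 1 (valence 4) → 3 H
  atom 6: C with explicit H count 1
  atom 7: C, bond orders sum to 4 (valence 4) → 0 H
  atom 8: O, bond orders sum to 1 (valence 2) → 1 H
  atom 9: C, bond orders sum to 3 (valence 4) → 1 H
  atom 10: C, bond orders sum to 3 (valence 4) → 1 H
Totals → C:7, H:7, Cl:1, O:2.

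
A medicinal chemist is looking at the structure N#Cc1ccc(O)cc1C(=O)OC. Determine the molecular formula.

C9H7NO3

Walk through each heavy atom and fill implicit hydrogens from standard valence (C 4, N 3, O 2, S 2, halogen 1); for lowercase aromatic atoms, an aromatic c carries 1 H when it has two neighbours and 0 H with three, and aromatic n carries 0 H:
  atom 1: N, bond orders sum to 3 (valence 3) → 0 H
  atom 2: C, bond orders sum to 4 (valence 4) → 0 H
  atom 3: aromatic c, 3 neighbours → 0 H
  atom 4: aromatic c, 2 neighbours → 1 H
  atom 5: aromatic c, 2 neighbours → 1 H
  atom 6: aromatic c, 3 neighbours → 0 H
  atom 7: O, bond orders sum to 1 (valence 2) → 1 H
  atom 8: aromatic c, 2 neighbours → 1 H
  atom 9: aromatic c, 3 neighbours → 0 H
  atom 10: C, bond orders sum to 4 (valence 4) → 0 H
  atom 11: O, bond orders sum to 2 (valence 2) → 0 H
  atom 12: O, bond orders sum to 2 (valence 2) → 0 H
  atom 13: C, bond orders sum to 1 (valence 4) → 3 H
Totals → C:9, H:7, N:1, O:3.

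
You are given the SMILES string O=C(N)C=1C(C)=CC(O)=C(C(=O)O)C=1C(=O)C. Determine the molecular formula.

Walk through each heavy atom and fill implicit hydrogens from standard valence (C 4, N 3, O 2, S 2, halogen 1):
  atom 1: O, bond orders sum to 2 (valence 2) → 0 H
  atom 2: C, bond orders sum to 4 (valence 4) → 0 H
  atom 3: N, bond orders sum to 1 (valence 3) → 2 H
  atom 4: C, bond orders sum to 4 (valence 4) → 0 H
  atom 5: C, bond orders sum to 4 (valence 4) → 0 H
  atom 6: C, bond orders sum to 1 (valence 4) → 3 H
  atom 7: C, bond orders sum to 3 (valence 4) → 1 H
  atom 8: C, bond orders sum to 4 (valence 4) → 0 H
  atom 9: O, bond orders sum to 1 (valence 2) → 1 H
  atom 10: C, bond orders sum to 4 (valence 4) → 0 H
  atom 11: C, bond orders sum to 4 (valence 4) → 0 H
  atom 12: O, bond orders sum to 2 (valence 2) → 0 H
  atom 13: O, bond orders sum to 1 (valence 2) → 1 H
  atom 14: C, bond orders sum to 4 (valence 4) → 0 H
  atom 15: C, bond orders sum to 4 (valence 4) → 0 H
  atom 16: O, bond orders sum to 2 (valence 2) → 0 H
  atom 17: C, bond orders sum to 1 (valence 4) → 3 H
Totals → C:11, H:11, N:1, O:5.
In Hill order: C11H11NO5.

C11H11NO5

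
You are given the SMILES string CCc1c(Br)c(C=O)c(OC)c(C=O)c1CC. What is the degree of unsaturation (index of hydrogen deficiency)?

Molecular formula: C13H15BrO3.
DoU = (2C + 2 + N − H − X) / 2, where X is the halogen count and O/S are ignored.
    = (2·13 + 2 + 0 − 15 − 1) / 2 = 12 / 2 = 6.

6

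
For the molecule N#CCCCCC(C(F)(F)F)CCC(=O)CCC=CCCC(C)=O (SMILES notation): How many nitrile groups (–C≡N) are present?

The nitrile motif appears at heavy-atom position 2 in the SMILES.
Other groups present: 1 alkene, 2 ketone.
Nitrile count: 1.

1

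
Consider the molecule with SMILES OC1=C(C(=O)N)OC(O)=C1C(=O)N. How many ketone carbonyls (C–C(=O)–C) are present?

Scan the SMILES for the ketone motif — none present.
Groups that are present: 2 amide, 2 hydroxyl.

0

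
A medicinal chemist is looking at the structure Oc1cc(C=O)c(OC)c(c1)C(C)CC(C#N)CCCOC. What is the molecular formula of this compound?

Walk through each heavy atom and fill implicit hydrogens from standard valence (C 4, N 3, O 2, S 2, halogen 1); for lowercase aromatic atoms, an aromatic c carries 1 H when it has two neighbours and 0 H with three, and aromatic n carries 0 H:
  atom 1: O, bond orders sum to 1 (valence 2) → 1 H
  atom 2: aromatic c, 3 neighbours → 0 H
  atom 3: aromatic c, 2 neighbours → 1 H
  atom 4: aromatic c, 3 neighbours → 0 H
  atom 5: C, bond orders sum to 3 (valence 4) → 1 H
  atom 6: O, bond orders sum to 2 (valence 2) → 0 H
  atom 7: aromatic c, 3 neighbours → 0 H
  atom 8: O, bond orders sum to 2 (valence 2) → 0 H
  atom 9: C, bond orders sum to 1 (valence 4) → 3 H
  atom 10: aromatic c, 3 neighbours → 0 H
  atom 11: aromatic c, 2 neighbours → 1 H
  atom 12: C, bond orders sum to 3 (valence 4) → 1 H
  atom 13: C, bond orders sum to 1 (valence 4) → 3 H
  atom 14: C, bond orders sum to 2 (valence 4) → 2 H
  atom 15: C, bond orders sum to 3 (valence 4) → 1 H
  atom 16: C, bond orders sum to 4 (valence 4) → 0 H
  atom 17: N, bond orders sum to 3 (valence 3) → 0 H
  atom 18: C, bond orders sum to 2 (valence 4) → 2 H
  atom 19: C, bond orders sum to 2 (valence 4) → 2 H
  atom 20: C, bond orders sum to 2 (valence 4) → 2 H
  atom 21: O, bond orders sum to 2 (valence 2) → 0 H
  atom 22: C, bond orders sum to 1 (valence 4) → 3 H
Totals → C:17, H:23, N:1, O:4.

C17H23NO4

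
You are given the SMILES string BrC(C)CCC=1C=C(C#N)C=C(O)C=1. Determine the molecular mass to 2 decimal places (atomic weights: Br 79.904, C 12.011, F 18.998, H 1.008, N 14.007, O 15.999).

254.13 g/mol

First, the molecular formula is C11H12BrNO (counting implicit H from valence).
  Br: 1 × 79.904 = 79.904
  C: 11 × 12.011 = 132.121
  H: 12 × 1.008 = 12.096
  N: 1 × 14.007 = 14.007
  O: 1 × 15.999 = 15.999
Sum: 1×79.904 + 11×12.011 + 12×1.008 + 1×14.007 + 1×15.999 = 254.127 → 254.13 g/mol.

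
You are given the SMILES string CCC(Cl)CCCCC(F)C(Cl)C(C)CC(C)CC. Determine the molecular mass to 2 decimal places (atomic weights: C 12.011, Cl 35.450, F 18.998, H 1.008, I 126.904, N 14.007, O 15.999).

First, the molecular formula is C16H31Cl2F (counting implicit H from valence).
  C: 16 × 12.011 = 192.176
  Cl: 2 × 35.450 = 70.900
  F: 1 × 18.998 = 18.998
  H: 31 × 1.008 = 31.248
Sum: 16×12.011 + 2×35.450 + 1×18.998 + 31×1.008 = 313.322 → 313.32 g/mol.

313.32 g/mol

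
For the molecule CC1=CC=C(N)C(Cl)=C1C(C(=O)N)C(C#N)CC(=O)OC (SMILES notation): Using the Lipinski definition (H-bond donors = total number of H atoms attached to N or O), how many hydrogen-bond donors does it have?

4

Donors: find every N or O and count the H atoms it carries.
  atom 6 (N): bond orders sum to 1 → 2 H
  atom 12 (O): bond orders sum to 2 → 0 H
  atom 13 (N): bond orders sum to 1 → 2 H
  atom 16 (N): bond orders sum to 3 → 0 H
  atom 19 (O): bond orders sum to 2 → 0 H
  atom 20 (O): bond orders sum to 2 → 0 H
Lipinski HBD = 4.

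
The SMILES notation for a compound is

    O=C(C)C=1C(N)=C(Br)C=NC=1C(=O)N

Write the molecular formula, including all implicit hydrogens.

C8H8BrN3O2

Walk through each heavy atom and fill implicit hydrogens from standard valence (C 4, N 3, O 2, S 2, halogen 1):
  atom 1: O, bond orders sum to 2 (valence 2) → 0 H
  atom 2: C, bond orders sum to 4 (valence 4) → 0 H
  atom 3: C, bond orders sum to 1 (valence 4) → 3 H
  atom 4: C, bond orders sum to 4 (valence 4) → 0 H
  atom 5: C, bond orders sum to 4 (valence 4) → 0 H
  atom 6: N, bond orders sum to 1 (valence 3) → 2 H
  atom 7: C, bond orders sum to 4 (valence 4) → 0 H
  atom 8: Br (halogen, monovalent) → 0 H
  atom 9: C, bond orders sum to 3 (valence 4) → 1 H
  atom 10: N, bond orders sum to 3 (valence 3) → 0 H
  atom 11: C, bond orders sum to 4 (valence 4) → 0 H
  atom 12: C, bond orders sum to 4 (valence 4) → 0 H
  atom 13: O, bond orders sum to 2 (valence 2) → 0 H
  atom 14: N, bond orders sum to 1 (valence 3) → 2 H
Totals → C:8, H:8, Br:1, N:3, O:2.
In Hill order: C8H8BrN3O2.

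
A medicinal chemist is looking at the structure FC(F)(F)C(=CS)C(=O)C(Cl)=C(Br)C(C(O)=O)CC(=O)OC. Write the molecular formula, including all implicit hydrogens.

Walk through each heavy atom and fill implicit hydrogens from standard valence (C 4, N 3, O 2, S 2, halogen 1):
  atom 1: F (halogen, monovalent) → 0 H
  atom 2: C, bond orders sum to 4 (valence 4) → 0 H
  atom 3: F (halogen, monovalent) → 0 H
  atom 4: F (halogen, monovalent) → 0 H
  atom 5: C, bond orders sum to 4 (valence 4) → 0 H
  atom 6: C, bond orders sum to 3 (valence 4) → 1 H
  atom 7: S, bond orders sum to 1 (valence 2) → 1 H
  atom 8: C, bond orders sum to 4 (valence 4) → 0 H
  atom 9: O, bond orders sum to 2 (valence 2) → 0 H
  atom 10: C, bond orders sum to 4 (valence 4) → 0 H
  atom 11: Cl (halogen, monovalent) → 0 H
  atom 12: C, bond orders sum to 4 (valence 4) → 0 H
  atom 13: Br (halogen, monovalent) → 0 H
  atom 14: C, bond orders sum to 3 (valence 4) → 1 H
  atom 15: C, bond orders sum to 4 (valence 4) → 0 H
  atom 16: O, bond orders sum to 1 (valence 2) → 1 H
  atom 17: O, bond orders sum to 2 (valence 2) → 0 H
  atom 18: C, bond orders sum to 2 (valence 4) → 2 H
  atom 19: C, bond orders sum to 4 (valence 4) → 0 H
  atom 20: O, bond orders sum to 2 (valence 2) → 0 H
  atom 21: O, bond orders sum to 2 (valence 2) → 0 H
  atom 22: C, bond orders sum to 1 (valence 4) → 3 H
Totals → C:11, H:9, Br:1, Cl:1, F:3, O:5, S:1.

C11H9BrClF3O5S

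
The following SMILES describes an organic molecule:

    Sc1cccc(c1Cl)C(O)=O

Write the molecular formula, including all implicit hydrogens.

Walk through each heavy atom and fill implicit hydrogens from standard valence (C 4, N 3, O 2, S 2, halogen 1); for lowercase aromatic atoms, an aromatic c carries 1 H when it has two neighbours and 0 H with three, and aromatic n carries 0 H:
  atom 1: S, bond orders sum to 1 (valence 2) → 1 H
  atom 2: aromatic c, 3 neighbours → 0 H
  atom 3: aromatic c, 2 neighbours → 1 H
  atom 4: aromatic c, 2 neighbours → 1 H
  atom 5: aromatic c, 2 neighbours → 1 H
  atom 6: aromatic c, 3 neighbours → 0 H
  atom 7: aromatic c, 3 neighbours → 0 H
  atom 8: Cl (halogen, monovalent) → 0 H
  atom 9: C, bond orders sum to 4 (valence 4) → 0 H
  atom 10: O, bond orders sum to 1 (valence 2) → 1 H
  atom 11: O, bond orders sum to 2 (valence 2) → 0 H
Totals → C:7, H:5, Cl:1, O:2, S:1.

C7H5ClO2S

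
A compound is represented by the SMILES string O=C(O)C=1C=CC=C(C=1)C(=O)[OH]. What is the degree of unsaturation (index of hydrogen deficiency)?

6

Molecular formula: C8H6O4.
DoU = (2C + 2 + N − H − X) / 2, where X is the halogen count and O/S are ignored.
    = (2·8 + 2 + 0 − 6 − 0) / 2 = 12 / 2 = 6.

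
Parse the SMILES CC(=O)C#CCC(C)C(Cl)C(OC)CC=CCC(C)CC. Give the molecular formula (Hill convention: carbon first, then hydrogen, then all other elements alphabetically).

Walk through each heavy atom and fill implicit hydrogens from standard valence (C 4, N 3, O 2, S 2, halogen 1):
  atom 1: C, bond orders sum to 1 (valence 4) → 3 H
  atom 2: C, bond orders sum to 4 (valence 4) → 0 H
  atom 3: O, bond orders sum to 2 (valence 2) → 0 H
  atom 4: C, bond orders sum to 4 (valence 4) → 0 H
  atom 5: C, bond orders sum to 4 (valence 4) → 0 H
  atom 6: C, bond orders sum to 2 (valence 4) → 2 H
  atom 7: C, bond orders sum to 3 (valence 4) → 1 H
  atom 8: C, bond orders sum to 1 (valence 4) → 3 H
  atom 9: C, bond orders sum to 3 (valence 4) → 1 H
  atom 10: Cl (halogen, monovalent) → 0 H
  atom 11: C, bond orders sum to 3 (valence 4) → 1 H
  atom 12: O, bond orders sum to 2 (valence 2) → 0 H
  atom 13: C, bond orders sum to 1 (valence 4) → 3 H
  atom 14: C, bond orders sum to 2 (valence 4) → 2 H
  atom 15: C, bond orders sum to 3 (valence 4) → 1 H
  atom 16: C, bond orders sum to 3 (valence 4) → 1 H
  atom 17: C, bond orders sum to 2 (valence 4) → 2 H
  atom 18: C, bond orders sum to 3 (valence 4) → 1 H
  atom 19: C, bond orders sum to 1 (valence 4) → 3 H
  atom 20: C, bond orders sum to 2 (valence 4) → 2 H
  atom 21: C, bond orders sum to 1 (valence 4) → 3 H
Totals → C:18, H:29, Cl:1, O:2.

C18H29ClO2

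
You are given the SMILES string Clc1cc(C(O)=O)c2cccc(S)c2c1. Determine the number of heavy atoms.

15

Every atom symbol written in the SMILES (organic subset) is one heavy atom; implicit H are not written.
Heavy atoms by element → C:11, Cl:1, O:2, S:1.
Total: 15.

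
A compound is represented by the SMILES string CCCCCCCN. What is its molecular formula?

C7H17N

Walk through each heavy atom and fill implicit hydrogens from standard valence (C 4, N 3, O 2, S 2, halogen 1):
  atom 1: C, bond orders sum to 1 (valence 4) → 3 H
  atom 2: C, bond orders sum to 2 (valence 4) → 2 H
  atom 3: C, bond orders sum to 2 (valence 4) → 2 H
  atom 4: C, bond orders sum to 2 (valence 4) → 2 H
  atom 5: C, bond orders sum to 2 (valence 4) → 2 H
  atom 6: C, bond orders sum to 2 (valence 4) → 2 H
  atom 7: C, bond orders sum to 2 (valence 4) → 2 H
  atom 8: N, bond orders sum to 1 (valence 3) → 2 H
Totals → C:7, H:17, N:1.
In Hill order: C7H17N.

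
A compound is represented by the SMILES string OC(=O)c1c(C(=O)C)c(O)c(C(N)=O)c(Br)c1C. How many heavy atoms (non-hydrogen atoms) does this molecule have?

Every atom symbol written in the SMILES (organic subset) is one heavy atom; implicit H are not written.
Heavy atoms by element → Br:1, C:11, N:1, O:5.
Total: 18.

18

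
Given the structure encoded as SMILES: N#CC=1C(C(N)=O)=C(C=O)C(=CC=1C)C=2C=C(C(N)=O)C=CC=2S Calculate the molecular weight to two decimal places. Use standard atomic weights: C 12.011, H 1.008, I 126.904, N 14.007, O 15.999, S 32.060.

First, the molecular formula is C17H13N3O3S (counting implicit H from valence).
  C: 17 × 12.011 = 204.187
  H: 13 × 1.008 = 13.104
  N: 3 × 14.007 = 42.021
  O: 3 × 15.999 = 47.997
  S: 1 × 32.060 = 32.060
Sum: 17×12.011 + 13×1.008 + 3×14.007 + 3×15.999 + 1×32.060 = 339.369 → 339.37 g/mol.

339.37 g/mol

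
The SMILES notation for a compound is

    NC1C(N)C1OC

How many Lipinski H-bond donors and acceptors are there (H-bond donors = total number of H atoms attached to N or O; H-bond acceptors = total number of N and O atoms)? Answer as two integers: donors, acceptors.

Donors: find every N or O and count the H atoms it carries.
  atom 1 (N): bond orders sum to 1 → 2 H
  atom 4 (N): bond orders sum to 1 → 2 H
  atom 6 (O): bond orders sum to 2 → 0 H
Lipinski HBD = 4.
Acceptors: N atoms = 2, O atoms = 1 → HBA = 3.

4, 3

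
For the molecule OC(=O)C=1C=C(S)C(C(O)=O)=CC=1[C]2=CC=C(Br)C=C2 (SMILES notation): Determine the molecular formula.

Walk through each heavy atom and fill implicit hydrogens from standard valence (C 4, N 3, O 2, S 2, halogen 1):
  atom 1: O, bond orders sum to 1 (valence 2) → 1 H
  atom 2: C, bond orders sum to 4 (valence 4) → 0 H
  atom 3: O, bond orders sum to 2 (valence 2) → 0 H
  atom 4: C, bond orders sum to 4 (valence 4) → 0 H
  atom 5: C, bond orders sum to 3 (valence 4) → 1 H
  atom 6: C, bond orders sum to 4 (valence 4) → 0 H
  atom 7: S, bond orders sum to 1 (valence 2) → 1 H
  atom 8: C, bond orders sum to 4 (valence 4) → 0 H
  atom 9: C, bond orders sum to 4 (valence 4) → 0 H
  atom 10: O, bond orders sum to 1 (valence 2) → 1 H
  atom 11: O, bond orders sum to 2 (valence 2) → 0 H
  atom 12: C, bond orders sum to 3 (valence 4) → 1 H
  atom 13: C, bond orders sum to 4 (valence 4) → 0 H
  atom 14: C with explicit H count 0
  atom 15: C, bond orders sum to 3 (valence 4) → 1 H
  atom 16: C, bond orders sum to 3 (valence 4) → 1 H
  atom 17: C, bond orders sum to 4 (valence 4) → 0 H
  atom 18: Br (halogen, monovalent) → 0 H
  atom 19: C, bond orders sum to 3 (valence 4) → 1 H
  atom 20: C, bond orders sum to 3 (valence 4) → 1 H
Totals → C:14, H:9, Br:1, O:4, S:1.
In Hill order: C14H9BrO4S.

C14H9BrO4S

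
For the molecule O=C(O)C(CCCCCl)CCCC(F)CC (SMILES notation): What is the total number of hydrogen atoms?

Walk through each heavy atom and fill implicit hydrogens from standard valence (C 4, N 3, O 2, S 2, halogen 1):
  atom 1: O, bond orders sum to 2 (valence 2) → 0 H
  atom 2: C, bond orders sum to 4 (valence 4) → 0 H
  atom 3: O, bond orders sum to 1 (valence 2) → 1 H
  atom 4: C, bond orders sum to 3 (valence 4) → 1 H
  atom 5: C, bond orders sum to 2 (valence 4) → 2 H
  atom 6: C, bond orders sum to 2 (valence 4) → 2 H
  atom 7: C, bond orders sum to 2 (valence 4) → 2 H
  atom 8: C, bond orders sum to 2 (valence 4) → 2 H
  atom 9: Cl (halogen, monovalent) → 0 H
  atom 10: C, bond orders sum to 2 (valence 4) → 2 H
  atom 11: C, bond orders sum to 2 (valence 4) → 2 H
  atom 12: C, bond orders sum to 2 (valence 4) → 2 H
  atom 13: C, bond orders sum to 3 (valence 4) → 1 H
  atom 14: F (halogen, monovalent) → 0 H
  atom 15: C, bond orders sum to 2 (valence 4) → 2 H
  atom 16: C, bond orders sum to 1 (valence 4) → 3 H
Total hydrogens: 22.

22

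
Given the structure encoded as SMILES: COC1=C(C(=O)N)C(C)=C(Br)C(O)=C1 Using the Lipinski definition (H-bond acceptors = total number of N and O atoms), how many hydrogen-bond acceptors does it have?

4

N atoms: 1; O atoms: 3.
Lipinski HBA = 1 + 3 = 4.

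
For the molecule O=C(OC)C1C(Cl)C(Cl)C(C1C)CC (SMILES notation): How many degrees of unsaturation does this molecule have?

2

Molecular formula: C10H16Cl2O2.
DoU = (2C + 2 + N − H − X) / 2, where X is the halogen count and O/S are ignored.
    = (2·10 + 2 + 0 − 16 − 2) / 2 = 4 / 2 = 2.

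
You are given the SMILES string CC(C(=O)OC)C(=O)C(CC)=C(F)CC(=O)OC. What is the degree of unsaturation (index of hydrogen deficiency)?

Degree of unsaturation = (number of rings) + (number of π bonds).
Ring closures in the SMILES: 0.
π bonds: 4 double bonds (each 1 DoU) → 4 DoU from unsaturation.
Total DoU = 0 + 4 = 4.

4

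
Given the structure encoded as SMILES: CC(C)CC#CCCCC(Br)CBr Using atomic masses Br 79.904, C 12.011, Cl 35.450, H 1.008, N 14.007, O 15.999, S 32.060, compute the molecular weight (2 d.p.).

310.07 g/mol

First, the molecular formula is C11H18Br2 (counting implicit H from valence).
  Br: 2 × 79.904 = 159.808
  C: 11 × 12.011 = 132.121
  H: 18 × 1.008 = 18.144
Sum: 2×79.904 + 11×12.011 + 18×1.008 = 310.073 → 310.07 g/mol.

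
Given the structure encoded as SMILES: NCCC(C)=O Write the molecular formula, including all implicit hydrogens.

C4H9NO

Walk through each heavy atom and fill implicit hydrogens from standard valence (C 4, N 3, O 2, S 2, halogen 1):
  atom 1: N, bond orders sum to 1 (valence 3) → 2 H
  atom 2: C, bond orders sum to 2 (valence 4) → 2 H
  atom 3: C, bond orders sum to 2 (valence 4) → 2 H
  atom 4: C, bond orders sum to 4 (valence 4) → 0 H
  atom 5: C, bond orders sum to 1 (valence 4) → 3 H
  atom 6: O, bond orders sum to 2 (valence 2) → 0 H
Totals → C:4, H:9, N:1, O:1.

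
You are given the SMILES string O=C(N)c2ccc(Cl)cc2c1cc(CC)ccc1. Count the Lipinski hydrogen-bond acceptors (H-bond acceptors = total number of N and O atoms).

N atoms: 1; O atoms: 1.
Lipinski HBA = 1 + 1 = 2.

2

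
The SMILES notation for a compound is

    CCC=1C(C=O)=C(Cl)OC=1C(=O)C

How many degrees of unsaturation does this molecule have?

5

Molecular formula: C9H9ClO3.
DoU = (2C + 2 + N − H − X) / 2, where X is the halogen count and O/S are ignored.
    = (2·9 + 2 + 0 − 9 − 1) / 2 = 10 / 2 = 5.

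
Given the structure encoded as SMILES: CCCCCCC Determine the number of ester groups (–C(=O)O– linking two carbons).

0

Scan the SMILES for the ester motif — none present.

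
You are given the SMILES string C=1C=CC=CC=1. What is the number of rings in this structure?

In SMILES, each pair of matching ring-closure digits denotes one ring-closing bond; the number of such bonds equals the number of independent rings.
Ring-closure bonds here: 1.

1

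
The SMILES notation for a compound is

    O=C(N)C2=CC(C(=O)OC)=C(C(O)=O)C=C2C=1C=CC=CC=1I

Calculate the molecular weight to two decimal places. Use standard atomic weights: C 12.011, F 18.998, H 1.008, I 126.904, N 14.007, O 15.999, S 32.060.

First, the molecular formula is C16H12INO5 (counting implicit H from valence).
  C: 16 × 12.011 = 192.176
  H: 12 × 1.008 = 12.096
  I: 1 × 126.904 = 126.904
  N: 1 × 14.007 = 14.007
  O: 5 × 15.999 = 79.995
Sum: 16×12.011 + 12×1.008 + 1×126.904 + 1×14.007 + 5×15.999 = 425.178 → 425.18 g/mol.

425.18 g/mol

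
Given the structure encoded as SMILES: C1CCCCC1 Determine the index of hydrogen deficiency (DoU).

1

Molecular formula: C6H12.
DoU = (2C + 2 + N − H − X) / 2, where X is the halogen count and O/S are ignored.
    = (2·6 + 2 + 0 − 12 − 0) / 2 = 2 / 2 = 1.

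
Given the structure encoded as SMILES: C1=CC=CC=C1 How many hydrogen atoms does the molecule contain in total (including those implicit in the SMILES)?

Walk through each heavy atom and fill implicit hydrogens from standard valence (C 4, N 3, O 2, S 2, halogen 1):
  atom 1: C, bond orders sum to 3 (valence 4) → 1 H
  atom 2: C, bond orders sum to 3 (valence 4) → 1 H
  atom 3: C, bond orders sum to 3 (valence 4) → 1 H
  atom 4: C, bond orders sum to 3 (valence 4) → 1 H
  atom 5: C, bond orders sum to 3 (valence 4) → 1 H
  atom 6: C, bond orders sum to 3 (valence 4) → 1 H
Total hydrogens: 6.

6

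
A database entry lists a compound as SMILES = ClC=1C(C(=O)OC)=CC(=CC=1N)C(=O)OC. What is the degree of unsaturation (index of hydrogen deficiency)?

6

Degree of unsaturation = (number of rings) + (number of π bonds).
Ring closures in the SMILES: 1.
π bonds: 5 double bonds (each 1 DoU) → 5 DoU from unsaturation.
Total DoU = 1 + 5 = 6.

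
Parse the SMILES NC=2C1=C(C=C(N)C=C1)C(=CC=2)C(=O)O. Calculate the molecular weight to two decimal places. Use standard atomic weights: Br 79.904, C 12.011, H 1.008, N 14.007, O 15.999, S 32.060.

First, the molecular formula is C11H10N2O2 (counting implicit H from valence).
  C: 11 × 12.011 = 132.121
  H: 10 × 1.008 = 10.080
  N: 2 × 14.007 = 28.014
  O: 2 × 15.999 = 31.998
Sum: 11×12.011 + 10×1.008 + 2×14.007 + 2×15.999 = 202.213 → 202.21 g/mol.

202.21 g/mol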